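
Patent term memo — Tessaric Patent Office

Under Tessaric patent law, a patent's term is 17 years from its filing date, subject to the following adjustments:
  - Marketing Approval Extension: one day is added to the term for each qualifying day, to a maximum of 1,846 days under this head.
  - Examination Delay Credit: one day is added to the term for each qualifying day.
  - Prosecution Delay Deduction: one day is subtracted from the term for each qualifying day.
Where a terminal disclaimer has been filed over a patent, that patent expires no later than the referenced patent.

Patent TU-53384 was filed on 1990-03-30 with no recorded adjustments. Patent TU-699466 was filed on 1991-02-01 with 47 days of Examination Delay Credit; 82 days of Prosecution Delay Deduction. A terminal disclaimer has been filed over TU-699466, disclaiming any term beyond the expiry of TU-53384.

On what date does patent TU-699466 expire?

Natural term of TU-699466:
  Base: filing + 17 years → 1 February 2008.
  Examination Delay Credit: +47 days → 19 March 2008.
  Prosecution Delay Deduction: −82 days → 28 December 2007.
Expiry of referenced patent TU-53384:
  Base: filing + 17 years → 30 March 2007.
Terminal disclaimer: TU-699466 expires on the earlier of 28 December 2007 and 30 March 2007.

2007-03-30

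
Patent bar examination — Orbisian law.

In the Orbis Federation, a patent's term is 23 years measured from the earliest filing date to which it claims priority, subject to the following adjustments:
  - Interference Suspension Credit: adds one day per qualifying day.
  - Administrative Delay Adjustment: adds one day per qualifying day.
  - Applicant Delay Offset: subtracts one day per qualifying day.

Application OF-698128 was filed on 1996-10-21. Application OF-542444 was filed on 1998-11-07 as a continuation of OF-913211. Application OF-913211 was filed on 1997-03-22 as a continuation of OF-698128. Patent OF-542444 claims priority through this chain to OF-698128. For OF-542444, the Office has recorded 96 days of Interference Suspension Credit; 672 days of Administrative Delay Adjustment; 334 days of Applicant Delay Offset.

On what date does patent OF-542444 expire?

Earliest priority filing: 21 October 1996.
Base term: 21 October 1996 + 23 years → 21 October 2019.
Interference Suspension Credit: +96 days → 25 January 2020.
Administrative Delay Adjustment: +672 days → 27 November 2021.
Applicant Delay Offset: −334 days → 28 December 2020.

2020-12-28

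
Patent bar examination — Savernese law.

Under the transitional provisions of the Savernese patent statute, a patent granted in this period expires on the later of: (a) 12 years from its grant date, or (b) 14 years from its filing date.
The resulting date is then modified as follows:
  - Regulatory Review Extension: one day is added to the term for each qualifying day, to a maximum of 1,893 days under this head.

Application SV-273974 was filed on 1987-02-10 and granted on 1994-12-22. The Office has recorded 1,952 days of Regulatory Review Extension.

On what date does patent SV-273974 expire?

2012-02-27

(a) grant + 12 years → 22 December 2006.
(b) filing + 14 years → 10 February 2001.
Later of the two: 22 December 2006.
Regulatory Review Extension: 1952 days claimed exceeds the 1893-day cap, so +1893 days → 27 February 2012.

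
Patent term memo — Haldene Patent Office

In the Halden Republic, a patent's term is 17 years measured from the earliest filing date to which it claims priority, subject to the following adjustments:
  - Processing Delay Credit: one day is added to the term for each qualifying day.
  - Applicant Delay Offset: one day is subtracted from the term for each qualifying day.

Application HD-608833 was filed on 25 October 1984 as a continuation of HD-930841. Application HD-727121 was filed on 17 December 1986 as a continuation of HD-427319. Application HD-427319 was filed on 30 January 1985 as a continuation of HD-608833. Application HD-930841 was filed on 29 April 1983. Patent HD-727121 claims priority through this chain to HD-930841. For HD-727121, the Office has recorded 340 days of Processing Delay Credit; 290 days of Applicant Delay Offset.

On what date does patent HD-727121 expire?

Earliest priority filing: 29 April 1983.
Base term: 29 April 1983 + 17 years → 29 April 2000.
Processing Delay Credit: +340 days → 4 April 2001.
Applicant Delay Offset: −290 days → 18 June 2000.

June 18, 2000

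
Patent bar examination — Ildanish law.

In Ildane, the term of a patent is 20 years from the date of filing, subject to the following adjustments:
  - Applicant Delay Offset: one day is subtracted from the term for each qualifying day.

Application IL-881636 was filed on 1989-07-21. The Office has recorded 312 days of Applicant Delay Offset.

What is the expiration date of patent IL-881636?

September 12, 2008

Base term: filing date + 20 years → 21 July 2009.
Applicant Delay Offset: −312 days → 12 September 2008.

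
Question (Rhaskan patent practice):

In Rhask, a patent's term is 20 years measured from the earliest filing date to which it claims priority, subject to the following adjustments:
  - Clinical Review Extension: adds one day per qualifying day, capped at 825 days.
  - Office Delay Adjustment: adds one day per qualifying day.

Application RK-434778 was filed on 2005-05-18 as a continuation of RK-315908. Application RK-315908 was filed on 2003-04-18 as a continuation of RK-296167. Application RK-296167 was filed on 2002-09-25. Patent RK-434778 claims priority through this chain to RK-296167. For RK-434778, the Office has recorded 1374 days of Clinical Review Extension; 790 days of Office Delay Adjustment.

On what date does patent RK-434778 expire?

2027-02-26

Earliest priority filing: 25 September 2002.
Base term: 25 September 2002 + 20 years → 25 September 2022.
Clinical Review Extension: 1374 days claimed exceeds the 825-day cap, so +825 days → 28 December 2024.
Office Delay Adjustment: +790 days → 26 February 2027.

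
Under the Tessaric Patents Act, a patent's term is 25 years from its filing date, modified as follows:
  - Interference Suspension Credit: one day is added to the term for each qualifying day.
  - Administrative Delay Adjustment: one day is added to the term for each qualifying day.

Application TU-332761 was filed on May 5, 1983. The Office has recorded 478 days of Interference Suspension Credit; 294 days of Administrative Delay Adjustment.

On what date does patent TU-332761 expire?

Base term: filing date + 25 years → 5 May 2008.
Interference Suspension Credit: +478 days → 26 August 2009.
Administrative Delay Adjustment: +294 days → 16 June 2010.

June 16, 2010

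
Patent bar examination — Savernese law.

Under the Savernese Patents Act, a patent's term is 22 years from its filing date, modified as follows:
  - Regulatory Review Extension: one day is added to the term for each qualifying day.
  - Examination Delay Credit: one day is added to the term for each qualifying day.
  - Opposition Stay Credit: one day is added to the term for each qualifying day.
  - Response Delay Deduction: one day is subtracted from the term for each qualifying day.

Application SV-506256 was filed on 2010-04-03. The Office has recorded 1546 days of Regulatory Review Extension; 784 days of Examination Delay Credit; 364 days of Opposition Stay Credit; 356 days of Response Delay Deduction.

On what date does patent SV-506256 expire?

Base term: filing date + 22 years → 3 April 2032.
Regulatory Review Extension: +1546 days → 27 June 2036.
Examination Delay Credit: +784 days → 20 August 2038.
Opposition Stay Credit: +364 days → 19 August 2039.
Response Delay Deduction: −356 days → 28 August 2038.

2038-08-28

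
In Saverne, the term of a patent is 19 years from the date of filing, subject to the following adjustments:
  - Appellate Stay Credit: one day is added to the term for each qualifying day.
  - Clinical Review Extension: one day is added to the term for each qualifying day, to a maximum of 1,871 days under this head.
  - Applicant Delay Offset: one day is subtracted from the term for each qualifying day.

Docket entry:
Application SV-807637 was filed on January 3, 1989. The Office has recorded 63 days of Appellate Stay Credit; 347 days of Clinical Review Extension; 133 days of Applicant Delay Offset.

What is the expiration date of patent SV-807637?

October 6, 2008

Base term: filing date + 19 years → 3 January 2008.
Appellate Stay Credit: +63 days → 6 March 2008.
Clinical Review Extension: 347 days (within the 1871-day cap) → +347 days → 16 February 2009.
Applicant Delay Offset: −133 days → 6 October 2008.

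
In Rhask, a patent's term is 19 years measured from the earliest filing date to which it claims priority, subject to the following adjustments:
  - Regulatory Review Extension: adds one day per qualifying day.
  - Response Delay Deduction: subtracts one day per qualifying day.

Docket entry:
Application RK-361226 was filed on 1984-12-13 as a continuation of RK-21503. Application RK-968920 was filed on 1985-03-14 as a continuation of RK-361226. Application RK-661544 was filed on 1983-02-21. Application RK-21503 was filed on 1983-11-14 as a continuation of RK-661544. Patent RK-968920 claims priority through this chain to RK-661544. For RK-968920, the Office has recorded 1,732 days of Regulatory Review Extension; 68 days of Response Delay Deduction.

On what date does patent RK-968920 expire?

Earliest priority filing: 21 February 1983.
Base term: 21 February 1983 + 19 years → 21 February 2002.
Regulatory Review Extension: +1732 days → 19 November 2006.
Response Delay Deduction: −68 days → 12 September 2006.

2006-09-12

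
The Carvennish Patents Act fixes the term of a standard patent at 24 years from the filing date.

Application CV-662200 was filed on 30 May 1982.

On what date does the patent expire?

Filing date + 24 years → 30 May 2006.

May 30, 2006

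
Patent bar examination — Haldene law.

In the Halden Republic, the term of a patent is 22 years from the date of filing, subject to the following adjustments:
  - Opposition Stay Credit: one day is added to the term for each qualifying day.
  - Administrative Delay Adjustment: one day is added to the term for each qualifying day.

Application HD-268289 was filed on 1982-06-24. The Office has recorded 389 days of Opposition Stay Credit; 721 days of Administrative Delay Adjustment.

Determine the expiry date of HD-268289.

Base term: filing date + 22 years → 24 June 2004.
Opposition Stay Credit: +389 days → 18 July 2005.
Administrative Delay Adjustment: +721 days → 9 July 2007.

July 9, 2007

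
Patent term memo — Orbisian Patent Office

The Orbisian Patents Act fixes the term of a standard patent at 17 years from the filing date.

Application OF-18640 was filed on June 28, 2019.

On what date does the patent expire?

2036-06-28

Filing date + 17 years → 28 June 2036.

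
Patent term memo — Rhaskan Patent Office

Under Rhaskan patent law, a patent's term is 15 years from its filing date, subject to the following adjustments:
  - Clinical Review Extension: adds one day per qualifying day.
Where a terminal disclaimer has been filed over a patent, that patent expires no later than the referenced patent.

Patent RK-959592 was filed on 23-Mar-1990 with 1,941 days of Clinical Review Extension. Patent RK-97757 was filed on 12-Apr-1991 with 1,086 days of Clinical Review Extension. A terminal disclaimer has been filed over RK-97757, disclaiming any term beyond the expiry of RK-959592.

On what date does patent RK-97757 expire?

Natural term of RK-97757:
  Base: filing + 15 years → 12 April 2006.
  Clinical Review Extension: +1086 days → 2 April 2009.
Expiry of referenced patent RK-959592:
  Base: filing + 15 years → 23 March 2005.
  Clinical Review Extension: +1941 days → 16 July 2010.
Terminal disclaimer: RK-97757 expires on the earlier of 2 April 2009 and 16 July 2010.

2009-04-02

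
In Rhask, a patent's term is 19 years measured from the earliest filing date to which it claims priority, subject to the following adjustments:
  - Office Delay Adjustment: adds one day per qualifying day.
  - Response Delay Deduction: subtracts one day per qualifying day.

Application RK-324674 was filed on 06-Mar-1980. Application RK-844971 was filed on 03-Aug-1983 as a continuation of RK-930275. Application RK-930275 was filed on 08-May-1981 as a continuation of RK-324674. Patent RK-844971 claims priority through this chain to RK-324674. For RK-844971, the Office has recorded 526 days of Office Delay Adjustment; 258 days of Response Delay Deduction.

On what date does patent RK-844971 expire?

1999-11-29

Earliest priority filing: 6 March 1980.
Base term: 6 March 1980 + 19 years → 6 March 1999.
Office Delay Adjustment: +526 days → 13 August 2000.
Response Delay Deduction: −258 days → 29 November 1999.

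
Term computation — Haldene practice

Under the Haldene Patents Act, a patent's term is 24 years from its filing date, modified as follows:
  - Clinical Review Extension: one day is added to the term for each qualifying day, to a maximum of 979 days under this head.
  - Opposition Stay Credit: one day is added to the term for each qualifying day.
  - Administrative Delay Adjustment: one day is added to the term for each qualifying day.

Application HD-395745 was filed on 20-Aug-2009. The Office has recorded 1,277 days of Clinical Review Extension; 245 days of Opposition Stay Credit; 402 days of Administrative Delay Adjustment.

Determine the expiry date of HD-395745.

Base term: filing date + 24 years → 20 August 2033.
Clinical Review Extension: 1277 days claimed exceeds the 979-day cap, so +979 days → 25 April 2036.
Opposition Stay Credit: +245 days → 26 December 2036.
Administrative Delay Adjustment: +402 days → 1 February 2038.

2038-02-01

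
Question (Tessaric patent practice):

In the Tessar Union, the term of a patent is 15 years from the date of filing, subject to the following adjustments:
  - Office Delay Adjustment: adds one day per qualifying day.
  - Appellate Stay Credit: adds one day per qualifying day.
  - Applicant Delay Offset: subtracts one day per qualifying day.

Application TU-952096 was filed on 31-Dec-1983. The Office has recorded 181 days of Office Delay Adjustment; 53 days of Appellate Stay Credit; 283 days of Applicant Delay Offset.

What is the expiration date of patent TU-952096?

Base term: filing date + 15 years → 31 December 1998.
Office Delay Adjustment: +181 days → 30 June 1999.
Appellate Stay Credit: +53 days → 22 August 1999.
Applicant Delay Offset: −283 days → 12 November 1998.

1998-11-12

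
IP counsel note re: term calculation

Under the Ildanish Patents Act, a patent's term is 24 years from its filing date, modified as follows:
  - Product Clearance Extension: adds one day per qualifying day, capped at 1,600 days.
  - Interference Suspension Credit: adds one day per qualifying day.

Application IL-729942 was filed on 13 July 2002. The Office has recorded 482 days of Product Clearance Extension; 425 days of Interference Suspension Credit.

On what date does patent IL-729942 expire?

Base term: filing date + 24 years → 13 July 2026.
Product Clearance Extension: 482 days (within the 1600-day cap) → +482 days → 7 November 2027.
Interference Suspension Credit: +425 days → 5 January 2029.

2029-01-05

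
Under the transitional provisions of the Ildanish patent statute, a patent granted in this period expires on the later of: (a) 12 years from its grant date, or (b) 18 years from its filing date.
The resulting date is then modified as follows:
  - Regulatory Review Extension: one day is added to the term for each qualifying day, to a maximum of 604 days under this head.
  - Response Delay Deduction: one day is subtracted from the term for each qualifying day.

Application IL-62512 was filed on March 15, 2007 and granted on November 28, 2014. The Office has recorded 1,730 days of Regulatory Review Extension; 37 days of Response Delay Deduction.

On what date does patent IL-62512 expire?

June 17, 2028

(a) grant + 12 years → 28 November 2026.
(b) filing + 18 years → 15 March 2025.
Later of the two: 28 November 2026.
Regulatory Review Extension: 1730 days claimed exceeds the 604-day cap, so +604 days → 24 July 2028.
Response Delay Deduction: −37 days → 17 June 2028.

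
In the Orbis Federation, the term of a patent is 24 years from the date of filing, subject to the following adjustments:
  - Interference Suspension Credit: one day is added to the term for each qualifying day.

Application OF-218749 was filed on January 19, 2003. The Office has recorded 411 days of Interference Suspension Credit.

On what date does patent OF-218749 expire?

Base term: filing date + 24 years → 19 January 2027.
Interference Suspension Credit: +411 days → 5 March 2028.

March 5, 2028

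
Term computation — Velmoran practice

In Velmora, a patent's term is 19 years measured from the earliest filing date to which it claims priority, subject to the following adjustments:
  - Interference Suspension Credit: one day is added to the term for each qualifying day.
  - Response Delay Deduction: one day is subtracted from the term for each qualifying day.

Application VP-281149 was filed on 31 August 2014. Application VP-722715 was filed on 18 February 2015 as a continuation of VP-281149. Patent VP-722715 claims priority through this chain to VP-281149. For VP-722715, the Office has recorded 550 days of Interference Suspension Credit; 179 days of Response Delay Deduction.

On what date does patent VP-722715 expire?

Earliest priority filing: 31 August 2014.
Base term: 31 August 2014 + 19 years → 31 August 2033.
Interference Suspension Credit: +550 days → 4 March 2035.
Response Delay Deduction: −179 days → 6 September 2034.

2034-09-06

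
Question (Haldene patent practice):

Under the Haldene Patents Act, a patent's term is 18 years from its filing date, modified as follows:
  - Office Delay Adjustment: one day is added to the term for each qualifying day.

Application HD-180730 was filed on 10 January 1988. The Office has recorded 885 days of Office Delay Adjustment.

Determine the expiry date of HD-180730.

Base term: filing date + 18 years → 10 January 2006.
Office Delay Adjustment: +885 days → 13 June 2008.

2008-06-13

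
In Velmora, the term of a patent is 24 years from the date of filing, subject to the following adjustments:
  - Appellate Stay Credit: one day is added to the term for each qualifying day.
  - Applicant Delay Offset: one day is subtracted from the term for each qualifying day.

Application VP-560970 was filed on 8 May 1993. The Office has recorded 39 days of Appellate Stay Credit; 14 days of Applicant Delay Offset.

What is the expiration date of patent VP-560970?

Base term: filing date + 24 years → 8 May 2017.
Appellate Stay Credit: +39 days → 16 June 2017.
Applicant Delay Offset: −14 days → 2 June 2017.

2017-06-02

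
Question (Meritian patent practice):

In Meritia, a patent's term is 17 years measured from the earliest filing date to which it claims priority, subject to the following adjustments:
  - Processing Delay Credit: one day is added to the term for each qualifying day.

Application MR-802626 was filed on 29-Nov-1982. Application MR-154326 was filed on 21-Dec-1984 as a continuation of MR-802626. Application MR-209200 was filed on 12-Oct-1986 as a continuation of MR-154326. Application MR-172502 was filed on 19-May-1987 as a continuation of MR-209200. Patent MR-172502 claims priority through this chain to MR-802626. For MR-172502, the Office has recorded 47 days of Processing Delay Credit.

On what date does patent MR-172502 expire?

2000-01-15

Earliest priority filing: 29 November 1982.
Base term: 29 November 1982 + 17 years → 29 November 1999.
Processing Delay Credit: +47 days → 15 January 2000.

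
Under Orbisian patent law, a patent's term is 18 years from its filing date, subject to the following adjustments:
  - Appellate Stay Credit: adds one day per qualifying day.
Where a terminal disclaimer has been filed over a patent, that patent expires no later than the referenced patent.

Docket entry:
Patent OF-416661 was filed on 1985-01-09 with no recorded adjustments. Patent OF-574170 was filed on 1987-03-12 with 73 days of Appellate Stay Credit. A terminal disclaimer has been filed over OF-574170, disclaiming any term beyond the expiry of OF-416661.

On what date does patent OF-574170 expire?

2003-01-09

Natural term of OF-574170:
  Base: filing + 18 years → 12 March 2005.
  Appellate Stay Credit: +73 days → 24 May 2005.
Expiry of referenced patent OF-416661:
  Base: filing + 18 years → 9 January 2003.
Terminal disclaimer: OF-574170 expires on the earlier of 24 May 2005 and 9 January 2003.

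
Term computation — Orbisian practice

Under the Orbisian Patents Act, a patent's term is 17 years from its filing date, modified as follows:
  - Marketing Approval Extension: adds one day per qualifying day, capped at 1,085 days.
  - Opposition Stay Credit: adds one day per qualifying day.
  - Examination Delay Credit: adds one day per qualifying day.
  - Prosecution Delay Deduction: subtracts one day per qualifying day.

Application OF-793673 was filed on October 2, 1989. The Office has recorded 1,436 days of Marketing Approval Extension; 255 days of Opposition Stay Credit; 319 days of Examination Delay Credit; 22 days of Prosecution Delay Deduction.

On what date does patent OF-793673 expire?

Base term: filing date + 17 years → 2 October 2006.
Marketing Approval Extension: 1436 days claimed exceeds the 1085-day cap, so +1085 days → 21 September 2009.
Opposition Stay Credit: +255 days → 3 June 2010.
Examination Delay Credit: +319 days → 18 April 2011.
Prosecution Delay Deduction: −22 days → 27 March 2011.

2011-03-27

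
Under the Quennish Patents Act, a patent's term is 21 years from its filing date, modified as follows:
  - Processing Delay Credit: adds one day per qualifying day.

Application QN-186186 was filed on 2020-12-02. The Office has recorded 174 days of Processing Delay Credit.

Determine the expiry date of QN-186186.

Base term: filing date + 21 years → 2 December 2041.
Processing Delay Credit: +174 days → 25 May 2042.

2042-05-25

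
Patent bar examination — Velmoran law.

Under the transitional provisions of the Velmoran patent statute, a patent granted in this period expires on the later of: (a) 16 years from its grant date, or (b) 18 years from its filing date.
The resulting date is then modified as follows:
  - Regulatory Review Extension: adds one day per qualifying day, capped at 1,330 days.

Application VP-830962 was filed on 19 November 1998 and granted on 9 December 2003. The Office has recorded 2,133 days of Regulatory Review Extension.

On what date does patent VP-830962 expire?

July 31, 2023

(a) grant + 16 years → 9 December 2019.
(b) filing + 18 years → 19 November 2016.
Later of the two: 9 December 2019.
Regulatory Review Extension: 2133 days claimed exceeds the 1330-day cap, so +1330 days → 31 July 2023.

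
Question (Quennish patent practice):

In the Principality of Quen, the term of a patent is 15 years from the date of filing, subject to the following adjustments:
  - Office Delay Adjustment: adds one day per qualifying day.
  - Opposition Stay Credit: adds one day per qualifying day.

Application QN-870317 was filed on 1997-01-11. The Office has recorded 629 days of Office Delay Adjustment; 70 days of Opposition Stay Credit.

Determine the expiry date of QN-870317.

December 10, 2013

Base term: filing date + 15 years → 11 January 2012.
Office Delay Adjustment: +629 days → 1 October 2013.
Opposition Stay Credit: +70 days → 10 December 2013.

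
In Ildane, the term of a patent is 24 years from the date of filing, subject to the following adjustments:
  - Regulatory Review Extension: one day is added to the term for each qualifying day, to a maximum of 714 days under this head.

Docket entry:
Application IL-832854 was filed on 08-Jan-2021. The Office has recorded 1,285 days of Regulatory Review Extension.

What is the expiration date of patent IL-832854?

Base term: filing date + 24 years → 8 January 2045.
Regulatory Review Extension: 1285 days claimed exceeds the 714-day cap, so +714 days → 23 December 2046.

December 23, 2046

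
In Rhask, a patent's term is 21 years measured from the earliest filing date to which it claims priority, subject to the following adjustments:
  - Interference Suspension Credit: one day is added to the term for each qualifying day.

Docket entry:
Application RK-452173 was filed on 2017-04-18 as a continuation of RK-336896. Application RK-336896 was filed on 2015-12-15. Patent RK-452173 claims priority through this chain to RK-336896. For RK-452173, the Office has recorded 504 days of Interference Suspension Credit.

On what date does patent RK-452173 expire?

2038-05-03

Earliest priority filing: 15 December 2015.
Base term: 15 December 2015 + 21 years → 15 December 2036.
Interference Suspension Credit: +504 days → 3 May 2038.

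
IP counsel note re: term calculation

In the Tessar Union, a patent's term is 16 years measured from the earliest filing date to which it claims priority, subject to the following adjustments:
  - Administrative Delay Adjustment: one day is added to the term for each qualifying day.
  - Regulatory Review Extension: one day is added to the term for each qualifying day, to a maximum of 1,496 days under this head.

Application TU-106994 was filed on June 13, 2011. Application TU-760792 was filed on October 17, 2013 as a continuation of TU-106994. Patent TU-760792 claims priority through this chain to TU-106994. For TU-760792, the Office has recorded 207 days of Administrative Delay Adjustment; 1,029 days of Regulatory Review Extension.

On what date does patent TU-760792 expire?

Earliest priority filing: 13 June 2011.
Base term: 13 June 2011 + 16 years → 13 June 2027.
Administrative Delay Adjustment: +207 days → 6 January 2028.
Regulatory Review Extension: 1029 days (within the 1496-day cap) → +1029 days → 31 October 2030.

2030-10-31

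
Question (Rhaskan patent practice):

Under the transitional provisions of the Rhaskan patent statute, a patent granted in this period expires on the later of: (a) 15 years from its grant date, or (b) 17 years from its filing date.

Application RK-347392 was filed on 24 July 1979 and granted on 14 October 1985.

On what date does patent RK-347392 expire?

(a) grant + 15 years → 14 October 2000.
(b) filing + 17 years → 24 July 1996.
Later of the two: 14 October 2000.

2000-10-14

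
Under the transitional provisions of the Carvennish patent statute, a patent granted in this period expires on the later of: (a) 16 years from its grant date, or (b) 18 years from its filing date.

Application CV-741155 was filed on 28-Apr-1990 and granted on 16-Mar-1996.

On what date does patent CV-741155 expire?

2012-03-16

(a) grant + 16 years → 16 March 2012.
(b) filing + 18 years → 28 April 2008.
Later of the two: 16 March 2012.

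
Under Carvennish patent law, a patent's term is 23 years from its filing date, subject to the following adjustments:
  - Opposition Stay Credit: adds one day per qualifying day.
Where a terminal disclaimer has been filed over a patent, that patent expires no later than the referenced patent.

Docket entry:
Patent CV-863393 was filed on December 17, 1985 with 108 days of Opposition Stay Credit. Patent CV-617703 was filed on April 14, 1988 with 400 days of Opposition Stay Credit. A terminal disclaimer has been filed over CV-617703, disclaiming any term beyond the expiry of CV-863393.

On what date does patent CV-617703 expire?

April 4, 2009

Natural term of CV-617703:
  Base: filing + 23 years → 14 April 2011.
  Opposition Stay Credit: +400 days → 18 May 2012.
Expiry of referenced patent CV-863393:
  Base: filing + 23 years → 17 December 2008.
  Opposition Stay Credit: +108 days → 4 April 2009.
Terminal disclaimer: CV-617703 expires on the earlier of 18 May 2012 and 4 April 2009.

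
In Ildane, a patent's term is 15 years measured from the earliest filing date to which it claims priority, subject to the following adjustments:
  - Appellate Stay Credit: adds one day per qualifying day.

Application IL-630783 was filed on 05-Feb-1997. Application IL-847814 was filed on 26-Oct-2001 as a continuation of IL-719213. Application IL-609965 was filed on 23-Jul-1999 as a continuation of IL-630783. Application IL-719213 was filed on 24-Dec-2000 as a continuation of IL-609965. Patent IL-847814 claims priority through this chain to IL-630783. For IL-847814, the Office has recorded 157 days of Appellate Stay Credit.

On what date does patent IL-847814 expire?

July 11, 2012

Earliest priority filing: 5 February 1997.
Base term: 5 February 1997 + 15 years → 5 February 2012.
Appellate Stay Credit: +157 days → 11 July 2012.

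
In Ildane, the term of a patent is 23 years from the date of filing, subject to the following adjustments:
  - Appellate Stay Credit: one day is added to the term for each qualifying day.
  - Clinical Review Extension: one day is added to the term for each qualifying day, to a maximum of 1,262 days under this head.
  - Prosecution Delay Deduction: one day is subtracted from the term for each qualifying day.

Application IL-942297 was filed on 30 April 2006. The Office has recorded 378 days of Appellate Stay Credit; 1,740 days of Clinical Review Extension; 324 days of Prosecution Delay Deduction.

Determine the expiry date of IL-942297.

2032-12-06

Base term: filing date + 23 years → 30 April 2029.
Appellate Stay Credit: +378 days → 13 May 2030.
Clinical Review Extension: 1740 days claimed exceeds the 1262-day cap, so +1262 days → 26 October 2033.
Prosecution Delay Deduction: −324 days → 6 December 2032.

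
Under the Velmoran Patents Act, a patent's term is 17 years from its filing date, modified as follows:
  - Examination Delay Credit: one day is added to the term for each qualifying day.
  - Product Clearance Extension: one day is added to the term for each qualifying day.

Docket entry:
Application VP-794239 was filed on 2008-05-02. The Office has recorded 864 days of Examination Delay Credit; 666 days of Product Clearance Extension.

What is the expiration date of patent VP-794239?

July 10, 2029

Base term: filing date + 17 years → 2 May 2025.
Examination Delay Credit: +864 days → 13 September 2027.
Product Clearance Extension: +666 days → 10 July 2029.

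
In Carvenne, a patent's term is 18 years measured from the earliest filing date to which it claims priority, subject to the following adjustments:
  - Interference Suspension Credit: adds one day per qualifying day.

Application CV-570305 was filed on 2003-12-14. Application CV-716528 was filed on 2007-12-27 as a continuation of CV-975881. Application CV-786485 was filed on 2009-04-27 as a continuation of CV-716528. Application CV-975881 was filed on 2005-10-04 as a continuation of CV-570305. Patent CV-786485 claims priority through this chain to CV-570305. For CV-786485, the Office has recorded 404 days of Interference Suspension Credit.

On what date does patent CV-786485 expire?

January 22, 2023

Earliest priority filing: 14 December 2003.
Base term: 14 December 2003 + 18 years → 14 December 2021.
Interference Suspension Credit: +404 days → 22 January 2023.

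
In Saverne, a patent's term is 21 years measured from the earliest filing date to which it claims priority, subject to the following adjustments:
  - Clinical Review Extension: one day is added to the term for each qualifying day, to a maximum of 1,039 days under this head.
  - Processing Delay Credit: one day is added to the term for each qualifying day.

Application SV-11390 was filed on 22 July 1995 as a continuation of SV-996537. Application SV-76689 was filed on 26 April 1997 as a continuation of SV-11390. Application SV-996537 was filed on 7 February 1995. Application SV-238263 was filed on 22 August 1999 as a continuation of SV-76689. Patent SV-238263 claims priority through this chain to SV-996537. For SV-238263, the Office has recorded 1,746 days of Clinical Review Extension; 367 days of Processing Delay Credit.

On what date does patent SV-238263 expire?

2019-12-14

Earliest priority filing: 7 February 1995.
Base term: 7 February 1995 + 21 years → 7 February 2016.
Clinical Review Extension: 1746 days claimed exceeds the 1039-day cap, so +1039 days → 12 December 2018.
Processing Delay Credit: +367 days → 14 December 2019.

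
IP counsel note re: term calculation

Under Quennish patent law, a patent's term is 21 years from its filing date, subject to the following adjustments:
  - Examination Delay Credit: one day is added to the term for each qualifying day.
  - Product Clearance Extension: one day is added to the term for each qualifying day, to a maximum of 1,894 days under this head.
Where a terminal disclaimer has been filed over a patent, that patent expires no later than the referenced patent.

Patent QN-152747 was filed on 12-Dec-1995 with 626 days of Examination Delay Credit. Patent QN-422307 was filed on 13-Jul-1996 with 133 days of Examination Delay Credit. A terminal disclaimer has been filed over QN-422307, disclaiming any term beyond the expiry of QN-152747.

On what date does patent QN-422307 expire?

2017-11-23

Natural term of QN-422307:
  Base: filing + 21 years → 13 July 2017.
  Examination Delay Credit: +133 days → 23 November 2017.
Expiry of referenced patent QN-152747:
  Base: filing + 21 years → 12 December 2016.
  Examination Delay Credit: +626 days → 30 August 2018.
Terminal disclaimer: QN-422307 expires on the earlier of 23 November 2017 and 30 August 2018.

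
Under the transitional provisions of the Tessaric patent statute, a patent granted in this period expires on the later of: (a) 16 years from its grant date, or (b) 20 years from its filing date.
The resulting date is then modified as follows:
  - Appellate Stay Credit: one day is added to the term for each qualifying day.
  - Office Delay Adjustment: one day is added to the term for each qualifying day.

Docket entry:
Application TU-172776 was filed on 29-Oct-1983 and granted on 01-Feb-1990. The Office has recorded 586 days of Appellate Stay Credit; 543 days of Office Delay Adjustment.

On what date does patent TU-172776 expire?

2009-03-06

(a) grant + 16 years → 1 February 2006.
(b) filing + 20 years → 29 October 2003.
Later of the two: 1 February 2006.
Appellate Stay Credit: +586 days → 10 September 2007.
Office Delay Adjustment: +543 days → 6 March 2009.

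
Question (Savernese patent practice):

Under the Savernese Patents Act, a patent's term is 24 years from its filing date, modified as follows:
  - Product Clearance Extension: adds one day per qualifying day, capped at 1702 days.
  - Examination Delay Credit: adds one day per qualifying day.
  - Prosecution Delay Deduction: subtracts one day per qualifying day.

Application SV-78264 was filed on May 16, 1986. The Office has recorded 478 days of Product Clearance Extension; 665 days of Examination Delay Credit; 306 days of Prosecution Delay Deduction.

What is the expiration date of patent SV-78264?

Base term: filing date + 24 years → 16 May 2010.
Product Clearance Extension: 478 days (within the 1702-day cap) → +478 days → 6 September 2011.
Examination Delay Credit: +665 days → 2 July 2013.
Prosecution Delay Deduction: −306 days → 30 August 2012.

August 30, 2012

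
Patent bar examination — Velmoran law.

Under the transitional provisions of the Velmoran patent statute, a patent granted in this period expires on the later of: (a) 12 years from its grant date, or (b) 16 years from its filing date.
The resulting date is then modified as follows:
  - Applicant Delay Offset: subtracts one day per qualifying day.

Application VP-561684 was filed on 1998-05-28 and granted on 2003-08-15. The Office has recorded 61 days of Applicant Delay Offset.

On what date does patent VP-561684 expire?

June 15, 2015

(a) grant + 12 years → 15 August 2015.
(b) filing + 16 years → 28 May 2014.
Later of the two: 15 August 2015.
Applicant Delay Offset: −61 days → 15 June 2015.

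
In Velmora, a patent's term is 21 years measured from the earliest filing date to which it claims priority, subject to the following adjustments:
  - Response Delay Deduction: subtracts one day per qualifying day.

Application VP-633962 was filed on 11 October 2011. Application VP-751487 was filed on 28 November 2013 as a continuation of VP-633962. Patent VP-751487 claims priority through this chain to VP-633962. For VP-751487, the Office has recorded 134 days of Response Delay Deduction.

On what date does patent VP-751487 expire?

Earliest priority filing: 11 October 2011.
Base term: 11 October 2011 + 21 years → 11 October 2032.
Response Delay Deduction: −134 days → 30 May 2032.

May 30, 2032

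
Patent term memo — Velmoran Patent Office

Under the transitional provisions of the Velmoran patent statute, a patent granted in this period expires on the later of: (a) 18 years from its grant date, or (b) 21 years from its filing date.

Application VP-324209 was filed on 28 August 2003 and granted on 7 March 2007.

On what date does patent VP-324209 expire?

2025-03-07

(a) grant + 18 years → 7 March 2025.
(b) filing + 21 years → 28 August 2024.
Later of the two: 7 March 2025.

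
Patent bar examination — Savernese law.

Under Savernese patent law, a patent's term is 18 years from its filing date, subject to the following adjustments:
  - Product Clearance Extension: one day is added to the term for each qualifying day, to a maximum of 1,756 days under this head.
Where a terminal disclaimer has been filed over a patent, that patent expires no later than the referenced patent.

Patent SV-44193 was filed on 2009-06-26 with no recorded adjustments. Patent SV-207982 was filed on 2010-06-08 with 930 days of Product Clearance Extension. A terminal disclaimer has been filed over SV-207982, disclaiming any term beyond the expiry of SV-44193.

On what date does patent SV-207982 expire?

Natural term of SV-207982:
  Base: filing + 18 years → 8 June 2028.
  Product Clearance Extension: 930 days (within the 1756-day cap) → +930 days → 25 December 2030.
Expiry of referenced patent SV-44193:
  Base: filing + 18 years → 26 June 2027.
Terminal disclaimer: SV-207982 expires on the earlier of 25 December 2030 and 26 June 2027.

June 26, 2027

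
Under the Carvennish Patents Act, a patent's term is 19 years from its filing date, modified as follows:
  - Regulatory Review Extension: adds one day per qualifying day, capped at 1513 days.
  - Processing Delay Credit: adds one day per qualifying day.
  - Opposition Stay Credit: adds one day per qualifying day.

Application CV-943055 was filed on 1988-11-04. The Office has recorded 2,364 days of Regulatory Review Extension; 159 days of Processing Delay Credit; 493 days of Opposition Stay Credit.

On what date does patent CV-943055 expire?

Base term: filing date + 19 years → 4 November 2007.
Regulatory Review Extension: 2364 days claimed exceeds the 1513-day cap, so +1513 days → 26 December 2011.
Processing Delay Credit: +159 days → 2 June 2012.
Opposition Stay Credit: +493 days → 8 October 2013.

2013-10-08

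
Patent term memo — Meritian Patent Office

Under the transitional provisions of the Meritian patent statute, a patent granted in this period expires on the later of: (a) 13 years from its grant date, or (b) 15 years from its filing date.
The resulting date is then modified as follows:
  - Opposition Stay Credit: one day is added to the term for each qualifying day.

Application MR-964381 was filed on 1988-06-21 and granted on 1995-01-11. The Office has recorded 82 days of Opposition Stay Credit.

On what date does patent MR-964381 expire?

(a) grant + 13 years → 11 January 2008.
(b) filing + 15 years → 21 June 2003.
Later of the two: 11 January 2008.
Opposition Stay Credit: +82 days → 2 April 2008.

April 2, 2008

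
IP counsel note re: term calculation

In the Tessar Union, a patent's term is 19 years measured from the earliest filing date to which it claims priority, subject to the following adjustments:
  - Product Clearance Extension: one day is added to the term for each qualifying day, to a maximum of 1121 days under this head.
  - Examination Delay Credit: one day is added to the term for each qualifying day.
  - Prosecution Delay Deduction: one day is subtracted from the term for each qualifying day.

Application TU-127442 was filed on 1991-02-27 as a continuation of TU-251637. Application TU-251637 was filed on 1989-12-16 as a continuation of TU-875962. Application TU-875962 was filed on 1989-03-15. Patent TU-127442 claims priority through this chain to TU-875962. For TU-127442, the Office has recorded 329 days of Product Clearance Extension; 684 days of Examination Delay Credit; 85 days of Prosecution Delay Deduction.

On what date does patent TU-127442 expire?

September 29, 2010

Earliest priority filing: 15 March 1989.
Base term: 15 March 1989 + 19 years → 15 March 2008.
Product Clearance Extension: 329 days (within the 1121-day cap) → +329 days → 7 February 2009.
Examination Delay Credit: +684 days → 23 December 2010.
Prosecution Delay Deduction: −85 days → 29 September 2010.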